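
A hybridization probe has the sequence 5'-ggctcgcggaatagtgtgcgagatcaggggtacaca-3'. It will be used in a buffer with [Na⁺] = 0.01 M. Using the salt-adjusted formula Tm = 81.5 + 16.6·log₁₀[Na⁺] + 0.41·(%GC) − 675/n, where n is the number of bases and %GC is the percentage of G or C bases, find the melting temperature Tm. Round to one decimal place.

Length n = 36. Scanning the sequence gives C=7, T=6, A=9, G=14.
G+C = 21, so %GC = 21/36 × 100 = 58.333%
Salt term: 16.6 × (-2) = -33.2
GC term: 0.41 × 58.333 = 23.917; length term: −675/36 = −18.75
Tm = 81.5 + (-33.2) + 23.917 − 18.75 = 53.467 → 53.5°C

53.5°C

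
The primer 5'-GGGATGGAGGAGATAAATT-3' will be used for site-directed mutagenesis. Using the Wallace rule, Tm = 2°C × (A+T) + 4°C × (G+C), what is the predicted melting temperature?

Counting bases: A=7, G=8, C=0, T=4
A+T = 11, G+C = 8
Tm = 2(11) + 4(8) = 22 + 32 = 54°C

54°C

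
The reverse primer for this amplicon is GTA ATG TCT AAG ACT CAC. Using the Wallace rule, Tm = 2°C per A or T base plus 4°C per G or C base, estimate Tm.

50°C

Scanning the sequence gives G=3, A=6, C=4, T=5.
A+T = 11, G+C = 7
Tm = 4·7 + 2·11 = 28 + 22 = 50°C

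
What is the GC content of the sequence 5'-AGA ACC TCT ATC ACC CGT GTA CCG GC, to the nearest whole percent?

58%

Base counts: T=5, A=6, G=5, C=10
G+C = 5 + 10 = 15 out of 26 bases
%GC = 15/26 × 100 = 57.69% ≈ 58%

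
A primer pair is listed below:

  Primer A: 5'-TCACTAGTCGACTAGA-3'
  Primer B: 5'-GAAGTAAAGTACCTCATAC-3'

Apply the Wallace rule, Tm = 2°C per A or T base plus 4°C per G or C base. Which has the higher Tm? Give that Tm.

Primer A: A+T=9, G+C=7 → Tm = 2(9)+4(7) = 46°C
Primer B: A+T=12, G+C=7 → Tm = 2(12)+4(7) = 52°C
46°C vs 52°C → primer B is higher.

Primer B, 52°C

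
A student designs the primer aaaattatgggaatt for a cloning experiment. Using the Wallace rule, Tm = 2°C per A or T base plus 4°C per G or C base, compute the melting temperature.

Base counts: T=5, C=0, G=3, A=7
So N_AT = 12 and N_GC = 3.
Tm = 2(12) + 4(3) = 24 + 12 = 36°C

36°C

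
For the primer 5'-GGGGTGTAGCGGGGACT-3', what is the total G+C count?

T=3, G=10, C=2, A=2
Total G or C: 10 + 2 = 12

12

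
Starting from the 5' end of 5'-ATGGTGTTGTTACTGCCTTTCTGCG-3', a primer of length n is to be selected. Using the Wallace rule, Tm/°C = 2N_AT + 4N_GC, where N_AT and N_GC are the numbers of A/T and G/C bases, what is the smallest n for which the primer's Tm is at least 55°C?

First 19 bases: ATGGTGTTGTTACTGCCTT → Tm = 54°C (< 55°C)
First 20 bases: ATGGTGTTGTTACTGCCTTT → Tm = 56°C (≥ 55°C)
Since every base adds ≥2°C, Tm only increases with n, so the threshold is first crossed at n = 20.

n = 20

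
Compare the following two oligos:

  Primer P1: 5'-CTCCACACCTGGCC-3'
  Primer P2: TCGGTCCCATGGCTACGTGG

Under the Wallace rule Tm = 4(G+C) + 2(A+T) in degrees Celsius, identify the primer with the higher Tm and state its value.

Primer P1: A+T=4, G+C=10 → Tm = 2(4)+4(10) = 48°C
Primer P2: A+T=7, G+C=13 → Tm = 2(7)+4(13) = 66°C
48°C vs 66°C → primer P2 is higher.

Primer P2, 66°C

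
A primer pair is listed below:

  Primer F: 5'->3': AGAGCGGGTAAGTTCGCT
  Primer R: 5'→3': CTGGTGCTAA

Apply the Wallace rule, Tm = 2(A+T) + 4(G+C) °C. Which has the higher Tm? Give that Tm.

Primer F, 56°C

Primer F: A+T=8, G+C=10 → Tm = 2(8)+4(10) = 56°C
Primer R: A+T=5, G+C=5 → Tm = 2(5)+4(5) = 30°C
56°C vs 30°C → primer F is higher.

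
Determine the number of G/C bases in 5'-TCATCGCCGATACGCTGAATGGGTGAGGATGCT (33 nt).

18

T=8, G=11, A=7, C=7
Total G or C: 11 + 7 = 18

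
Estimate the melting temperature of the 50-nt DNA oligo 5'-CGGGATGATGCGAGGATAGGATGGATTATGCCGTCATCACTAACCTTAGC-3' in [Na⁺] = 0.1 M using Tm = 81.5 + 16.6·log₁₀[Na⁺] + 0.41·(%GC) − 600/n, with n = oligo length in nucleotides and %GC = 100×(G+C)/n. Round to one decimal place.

73.4°C

Length n = 50. Scanning the sequence gives G=15, T=12, A=13, C=10.
G+C = 25, so %GC = 25/50 × 100 = 50%
Salt term: 16.6 × (-1) = -16.6
GC term: 0.41 × 50 = 20.5; length term: −600/50 = −12
Tm = 81.5 + (-16.6) + 20.5 − 12 = 73.4 → 73.4°C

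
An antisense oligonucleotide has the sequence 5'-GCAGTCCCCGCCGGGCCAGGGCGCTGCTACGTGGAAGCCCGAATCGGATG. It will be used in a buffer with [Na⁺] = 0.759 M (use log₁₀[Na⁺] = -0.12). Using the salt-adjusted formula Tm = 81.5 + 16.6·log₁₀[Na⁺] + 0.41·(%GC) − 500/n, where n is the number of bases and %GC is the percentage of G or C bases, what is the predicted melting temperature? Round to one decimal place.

99.0°C

Length n = 50. Scanning the sequence gives G=19, A=8, C=17, T=6.
G+C = 36, so %GC = 36/50 × 100 = 72%
Salt term: 16.6 × (-0.12) = -1.992
GC term: 0.41 × 72 = 29.52; length term: −500/50 = −10
Tm = 81.5 + (-1.992) + 29.52 − 10 = 99.028 → 99.0°C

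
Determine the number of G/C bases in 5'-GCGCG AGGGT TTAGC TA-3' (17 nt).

Scanning the sequence gives T=4, C=3, G=7, A=3.
G+C = 7 + 3 = 10

10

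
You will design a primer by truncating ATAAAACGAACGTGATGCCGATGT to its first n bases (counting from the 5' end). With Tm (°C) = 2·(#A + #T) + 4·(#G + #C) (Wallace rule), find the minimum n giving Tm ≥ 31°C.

First 11 bases: ATAAAACGAAC → Tm = 28°C (< 31°C)
First 12 bases: ATAAAACGAACG → Tm = 32°C (≥ 31°C)
Since every base adds ≥2°C, Tm only increases with n, so the threshold is first crossed at n = 12.

n = 12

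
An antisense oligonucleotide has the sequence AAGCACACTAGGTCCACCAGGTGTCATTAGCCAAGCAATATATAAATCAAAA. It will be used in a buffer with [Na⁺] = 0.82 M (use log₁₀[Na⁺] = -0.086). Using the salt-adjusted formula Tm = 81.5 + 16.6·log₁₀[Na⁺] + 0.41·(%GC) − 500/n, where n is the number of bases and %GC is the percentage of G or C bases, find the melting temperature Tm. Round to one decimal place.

Length n = 52. Counting bases: A=22, T=10, G=8, C=12
G+C = 20, so %GC = 20/52 × 100 = 38.462%
Salt term: 16.6 × (-0.086) = -1.428
GC term: 0.41 × 38.462 = 15.769; length term: −500/52 = −9.615
Tm = 81.5 + (-1.428) + 15.769 − 9.615 = 86.226 → 86.2°C

86.2°C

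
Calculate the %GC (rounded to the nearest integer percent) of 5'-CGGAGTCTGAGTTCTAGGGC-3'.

60%

A=3, T=5, C=4, G=8
G+C = 8 + 4 = 12 out of 20 bases
%GC = 12/20 × 100 = 60% ≈ 60%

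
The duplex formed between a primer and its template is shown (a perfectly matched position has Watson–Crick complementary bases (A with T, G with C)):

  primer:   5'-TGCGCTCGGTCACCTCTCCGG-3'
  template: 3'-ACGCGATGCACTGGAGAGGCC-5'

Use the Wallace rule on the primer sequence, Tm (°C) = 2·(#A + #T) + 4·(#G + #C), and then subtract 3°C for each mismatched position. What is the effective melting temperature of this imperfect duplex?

63°C

Primer base counts: A=1, T=5, G=6, C=9 → A+T=6, G+C=15
Perfect-match Tm = 2(6) + 4(15) = 12 + 60 = 72°C
Mismatches (positions where the bases are not complementary): 3 (at positions 7, 8, 11)
Effective Tm = 72 − 3×3 = 72 − 9 = 63°C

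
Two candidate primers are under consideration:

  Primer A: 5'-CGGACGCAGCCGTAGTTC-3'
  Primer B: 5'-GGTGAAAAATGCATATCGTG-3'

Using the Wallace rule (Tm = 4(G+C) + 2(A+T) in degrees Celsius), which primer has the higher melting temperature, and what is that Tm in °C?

Primer A, 60°C

Primer A: A+T=6, G+C=12 → Tm = 2(6)+4(12) = 60°C
Primer B: A+T=12, G+C=8 → Tm = 2(12)+4(8) = 56°C
60°C vs 56°C → primer A is higher.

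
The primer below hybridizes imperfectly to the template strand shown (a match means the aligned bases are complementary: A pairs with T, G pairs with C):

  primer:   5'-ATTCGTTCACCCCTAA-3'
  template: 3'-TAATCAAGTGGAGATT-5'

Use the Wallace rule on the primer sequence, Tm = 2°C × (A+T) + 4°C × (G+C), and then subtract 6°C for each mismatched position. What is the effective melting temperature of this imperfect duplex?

34°C

Primer base counts: A=4, T=5, G=1, C=6 → A+T=9, G+C=7
Perfect-match Tm = 2(9) + 4(7) = 18 + 28 = 46°C
Mismatches (positions where the bases are not complementary): 2 (at positions 4, 12)
Effective Tm = 46 − 2×6 = 46 − 12 = 34°C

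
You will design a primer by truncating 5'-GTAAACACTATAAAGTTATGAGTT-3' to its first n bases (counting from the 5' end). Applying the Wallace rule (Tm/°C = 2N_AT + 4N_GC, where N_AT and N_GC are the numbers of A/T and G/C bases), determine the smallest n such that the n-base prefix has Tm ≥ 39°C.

n = 16

First 15 bases: GTAAACACTATAAAG → Tm = 38°C (< 39°C)
First 16 bases: GTAAACACTATAAAGT → Tm = 40°C (≥ 39°C)
Each additional base adds 2°C (A/T) or 4°C (G/C), so Tm is non-decreasing in n; n = 16 is the first length to reach 39°C.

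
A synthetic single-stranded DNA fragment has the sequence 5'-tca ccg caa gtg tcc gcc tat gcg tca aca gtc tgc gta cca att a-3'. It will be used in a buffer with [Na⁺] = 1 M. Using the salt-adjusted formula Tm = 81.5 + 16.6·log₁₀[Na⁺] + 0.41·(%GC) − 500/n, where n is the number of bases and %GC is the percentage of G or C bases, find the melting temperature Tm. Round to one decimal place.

92.0°C

Length n = 46. Scanning the sequence gives A=11, G=9, C=15, T=11.
G+C = 24, so %GC = 24/46 × 100 = 52.174%
Salt term: 16.6 × (0) = 0
GC term: 0.41 × 52.174 = 21.391; length term: −500/46 = −10.87
Tm = 81.5 + (0) + 21.391 − 10.87 = 92.021 → 92.0°C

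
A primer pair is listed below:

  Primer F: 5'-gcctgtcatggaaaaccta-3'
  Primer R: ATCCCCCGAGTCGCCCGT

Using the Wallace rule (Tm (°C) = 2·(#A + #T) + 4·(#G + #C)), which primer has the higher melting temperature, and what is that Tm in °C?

Primer F: A+T=10, G+C=9 → Tm = 2(10)+4(9) = 56°C
Primer R: A+T=5, G+C=13 → Tm = 2(5)+4(13) = 62°C
56°C vs 62°C → primer R is higher.

Primer R, 62°C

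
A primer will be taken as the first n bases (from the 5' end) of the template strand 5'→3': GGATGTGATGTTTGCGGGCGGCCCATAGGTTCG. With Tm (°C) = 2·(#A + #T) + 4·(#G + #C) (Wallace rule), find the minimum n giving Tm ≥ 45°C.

n = 16

First 15 bases: GGATGTGATGTTTGC → Tm = 44°C (< 45°C)
First 16 bases: GGATGTGATGTTTGCG → Tm = 48°C (≥ 45°C)
Since every base adds ≥2°C, Tm only increases with n, so the threshold is first crossed at n = 16.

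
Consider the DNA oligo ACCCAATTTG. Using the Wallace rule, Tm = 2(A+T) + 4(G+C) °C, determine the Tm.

28°C

C=3, T=3, A=3, G=1
A+T = 6, G+C = 4
Tm = 4·4 + 2·6 = 16 + 12 = 28°C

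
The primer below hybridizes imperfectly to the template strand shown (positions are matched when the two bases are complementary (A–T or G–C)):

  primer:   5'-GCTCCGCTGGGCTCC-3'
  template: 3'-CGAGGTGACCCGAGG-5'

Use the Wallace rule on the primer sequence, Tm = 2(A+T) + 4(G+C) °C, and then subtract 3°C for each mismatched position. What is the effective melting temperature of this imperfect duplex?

Primer base counts: A=0, T=3, G=5, C=7 → A+T=3, G+C=12
Perfect-match Tm = 2(3) + 4(12) = 6 + 48 = 54°C
Mismatches (positions where the bases are not complementary): 1 (at position 6)
Effective Tm = 54 − 1×3 = 54 − 3 = 51°C

51°C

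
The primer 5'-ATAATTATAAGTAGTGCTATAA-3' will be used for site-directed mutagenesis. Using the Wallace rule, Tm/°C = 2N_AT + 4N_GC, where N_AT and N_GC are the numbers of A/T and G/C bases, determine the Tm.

Scanning the sequence gives T=8, C=1, A=10, G=3.
AT pairs contribute 18, GC pairs contribute 4.
Tm = 2×18 + 4×4 = 52°C

52°C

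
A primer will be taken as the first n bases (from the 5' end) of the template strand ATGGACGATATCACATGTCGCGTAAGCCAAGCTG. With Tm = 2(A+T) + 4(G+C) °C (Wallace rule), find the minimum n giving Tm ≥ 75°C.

n = 26

First 25 bases: ATGGACGATATCACATGTCGCGTAA → Tm = 72°C (< 75°C)
First 26 bases: ATGGACGATATCACATGTCGCGTAAG → Tm = 76°C (≥ 75°C)
Each additional base adds 2°C (A/T) or 4°C (G/C), so Tm is non-decreasing in n; n = 26 is the first length to reach 75°C.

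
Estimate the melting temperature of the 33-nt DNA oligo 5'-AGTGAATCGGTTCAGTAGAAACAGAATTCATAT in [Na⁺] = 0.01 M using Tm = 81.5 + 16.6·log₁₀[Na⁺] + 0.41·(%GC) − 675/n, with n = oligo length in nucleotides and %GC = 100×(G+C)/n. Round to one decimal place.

Length n = 33. Scanning the sequence gives C=4, G=7, T=9, A=13.
G+C = 11, so %GC = 11/33 × 100 = 33.333%
Salt term: 16.6 × (-2) = -33.2
GC term: 0.41 × 33.333 = 13.667; length term: −675/33 = −20.455
Tm = 81.5 + (-33.2) + 13.667 − 20.455 = 41.512 → 41.5°C

41.5°C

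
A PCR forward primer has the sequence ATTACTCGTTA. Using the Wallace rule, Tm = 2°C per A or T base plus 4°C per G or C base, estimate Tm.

28°C

A=3, C=2, T=5, G=1
So N_AT = 8 and N_GC = 3.
Tm = 2×8 + 4×3 = 28°C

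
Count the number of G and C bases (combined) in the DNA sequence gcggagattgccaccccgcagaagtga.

T=3, G=9, C=8, A=7
Total G or C: 9 + 8 = 17

17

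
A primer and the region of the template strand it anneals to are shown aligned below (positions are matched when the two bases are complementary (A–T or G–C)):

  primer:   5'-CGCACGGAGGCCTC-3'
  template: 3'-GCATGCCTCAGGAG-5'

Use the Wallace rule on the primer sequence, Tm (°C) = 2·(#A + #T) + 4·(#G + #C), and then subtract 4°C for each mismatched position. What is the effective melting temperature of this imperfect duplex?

Primer base counts: A=2, T=1, G=5, C=6 → A+T=3, G+C=11
Perfect-match Tm = 2(3) + 4(11) = 6 + 44 = 50°C
Mismatches (positions where the bases are not complementary): 2 (at positions 3, 10)
Effective Tm = 50 − 2×4 = 50 − 8 = 42°C

42°C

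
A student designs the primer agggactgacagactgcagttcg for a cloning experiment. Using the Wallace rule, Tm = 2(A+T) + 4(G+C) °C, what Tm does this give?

72°C

Scanning the sequence gives C=5, G=8, A=6, T=4.
A+T = 10, G+C = 13
Tm = 4·13 + 2·10 = 52 + 20 = 72°C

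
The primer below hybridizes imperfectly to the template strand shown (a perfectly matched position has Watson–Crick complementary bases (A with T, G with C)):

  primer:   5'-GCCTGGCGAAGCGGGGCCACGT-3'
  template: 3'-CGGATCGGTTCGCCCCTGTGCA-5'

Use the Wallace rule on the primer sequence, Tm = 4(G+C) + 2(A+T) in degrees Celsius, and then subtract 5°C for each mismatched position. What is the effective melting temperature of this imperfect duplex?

63°C

Primer base counts: A=3, T=2, G=10, C=7 → A+T=5, G+C=17
Perfect-match Tm = 2(5) + 4(17) = 10 + 68 = 78°C
Mismatches (positions where the bases are not complementary): 3 (at positions 5, 8, 17)
Effective Tm = 78 − 3×5 = 78 − 15 = 63°C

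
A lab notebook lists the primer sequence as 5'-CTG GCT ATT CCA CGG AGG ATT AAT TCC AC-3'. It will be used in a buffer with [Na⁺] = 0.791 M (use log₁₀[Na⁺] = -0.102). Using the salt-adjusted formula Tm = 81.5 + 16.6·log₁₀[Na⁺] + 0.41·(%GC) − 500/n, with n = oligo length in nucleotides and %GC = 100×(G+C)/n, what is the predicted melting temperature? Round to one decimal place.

82.4°C

Length n = 29. C=8, A=7, G=6, T=8
G+C = 14, so %GC = 14/29 × 100 = 48.276%
Salt term: 16.6 × (-0.102) = -1.693
GC term: 0.41 × 48.276 = 19.793; length term: −500/29 = −17.241
Tm = 81.5 + (-1.693) + 19.793 − 17.241 = 82.359 → 82.4°C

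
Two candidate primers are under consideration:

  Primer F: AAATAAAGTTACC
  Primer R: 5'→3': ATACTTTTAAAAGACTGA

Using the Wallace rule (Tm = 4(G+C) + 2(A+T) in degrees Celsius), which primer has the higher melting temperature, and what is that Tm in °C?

Primer F: A+T=10, G+C=3 → Tm = 2(10)+4(3) = 32°C
Primer R: A+T=14, G+C=4 → Tm = 2(14)+4(4) = 44°C
32°C vs 44°C → primer R is higher.

Primer R, 44°C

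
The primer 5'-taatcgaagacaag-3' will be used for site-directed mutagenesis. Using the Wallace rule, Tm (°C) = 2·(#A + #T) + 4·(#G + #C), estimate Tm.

Counting bases: C=2, G=3, T=2, A=7
AT pairs contribute 9, GC pairs contribute 5.
Tm = 4·5 + 2·9 = 20 + 18 = 38°C

38°C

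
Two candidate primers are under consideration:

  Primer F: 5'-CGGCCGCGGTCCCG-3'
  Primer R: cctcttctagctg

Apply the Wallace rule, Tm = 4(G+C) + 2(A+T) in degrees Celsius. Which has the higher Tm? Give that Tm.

Primer F, 54°C

Primer F: A+T=1, G+C=13 → Tm = 2(1)+4(13) = 54°C
Primer R: A+T=6, G+C=7 → Tm = 2(6)+4(7) = 40°C
54°C vs 40°C → primer F is higher.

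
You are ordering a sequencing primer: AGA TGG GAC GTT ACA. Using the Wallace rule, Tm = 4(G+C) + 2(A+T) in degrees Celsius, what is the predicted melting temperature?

44°C

Scanning the sequence gives A=5, T=3, G=5, C=2.
A+T = 8, G+C = 7
Tm = 2×8 + 4×7 = 44°C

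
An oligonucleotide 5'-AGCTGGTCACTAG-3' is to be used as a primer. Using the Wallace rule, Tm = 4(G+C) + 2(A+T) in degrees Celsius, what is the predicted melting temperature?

40°C

Base counts: C=3, A=3, G=4, T=3
So N_AT = 6 and N_GC = 7.
Tm = 2×6 + 4×7 = 40°C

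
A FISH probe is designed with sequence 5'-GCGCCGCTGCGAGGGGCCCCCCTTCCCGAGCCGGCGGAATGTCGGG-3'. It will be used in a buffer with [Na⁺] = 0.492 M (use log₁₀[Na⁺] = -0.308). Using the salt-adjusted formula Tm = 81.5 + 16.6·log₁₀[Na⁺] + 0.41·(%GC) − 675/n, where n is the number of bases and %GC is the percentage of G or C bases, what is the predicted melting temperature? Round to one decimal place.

Length n = 46. A=4, T=5, G=19, C=18
G+C = 37, so %GC = 37/46 × 100 = 80.435%
Salt term: 16.6 × (-0.308) = -5.113
GC term: 0.41 × 80.435 = 32.978; length term: −675/46 = −14.674
Tm = 81.5 + (-5.113) + 32.978 − 14.674 = 94.691 → 94.7°C

94.7°C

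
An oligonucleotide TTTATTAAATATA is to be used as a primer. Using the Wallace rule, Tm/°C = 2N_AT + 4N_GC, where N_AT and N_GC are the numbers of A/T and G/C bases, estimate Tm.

26°C

Base counts: C=0, A=6, G=0, T=7
A+T = 13, G+C = 0
Tm = 2(13) + 4(0) = 26 + 0 = 26°C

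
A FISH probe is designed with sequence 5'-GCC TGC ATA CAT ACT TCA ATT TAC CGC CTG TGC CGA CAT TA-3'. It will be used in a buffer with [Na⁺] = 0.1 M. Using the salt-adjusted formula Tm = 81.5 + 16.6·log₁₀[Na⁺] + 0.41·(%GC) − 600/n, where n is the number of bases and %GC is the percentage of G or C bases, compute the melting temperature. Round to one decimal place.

69.3°C

Length n = 41. Counting bases: T=12, C=13, G=6, A=10
G+C = 19, so %GC = 19/41 × 100 = 46.341%
Salt term: 16.6 × (-1) = -16.6
GC term: 0.41 × 46.341 = 19; length term: −600/41 = −14.634
Tm = 81.5 + (-16.6) + 19 − 14.634 = 69.266 → 69.3°C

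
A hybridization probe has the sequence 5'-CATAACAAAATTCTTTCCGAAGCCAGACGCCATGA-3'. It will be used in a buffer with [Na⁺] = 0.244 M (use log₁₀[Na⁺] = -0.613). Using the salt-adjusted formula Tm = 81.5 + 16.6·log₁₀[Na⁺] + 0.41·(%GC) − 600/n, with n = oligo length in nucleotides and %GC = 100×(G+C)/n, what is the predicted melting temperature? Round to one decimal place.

71.8°C

Length n = 35. Base counts: C=10, T=7, A=13, G=5
G+C = 15, so %GC = 15/35 × 100 = 42.857%
Salt term: 16.6 × (-0.613) = -10.176
GC term: 0.41 × 42.857 = 17.571; length term: −600/35 = −17.143
Tm = 81.5 + (-10.176) + 17.571 − 17.143 = 71.752 → 71.8°C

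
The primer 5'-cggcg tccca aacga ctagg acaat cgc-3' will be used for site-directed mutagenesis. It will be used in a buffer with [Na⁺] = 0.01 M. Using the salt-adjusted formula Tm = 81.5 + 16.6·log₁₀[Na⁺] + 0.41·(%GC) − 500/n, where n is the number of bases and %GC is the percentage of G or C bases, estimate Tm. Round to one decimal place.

Length n = 28. Scanning the sequence gives A=8, C=10, G=7, T=3.
G+C = 17, so %GC = 17/28 × 100 = 60.714%
Salt term: 16.6 × (-2) = -33.2
GC term: 0.41 × 60.714 = 24.893; length term: −500/28 = −17.857
Tm = 81.5 + (-33.2) + 24.893 − 17.857 = 55.336 → 55.3°C

55.3°C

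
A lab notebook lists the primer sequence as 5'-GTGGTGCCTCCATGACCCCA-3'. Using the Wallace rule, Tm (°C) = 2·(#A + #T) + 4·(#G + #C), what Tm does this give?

66°C

Counting bases: T=4, G=5, A=3, C=8
AT pairs contribute 7, GC pairs contribute 13.
Tm = 2(7) + 4(13) = 14 + 52 = 66°C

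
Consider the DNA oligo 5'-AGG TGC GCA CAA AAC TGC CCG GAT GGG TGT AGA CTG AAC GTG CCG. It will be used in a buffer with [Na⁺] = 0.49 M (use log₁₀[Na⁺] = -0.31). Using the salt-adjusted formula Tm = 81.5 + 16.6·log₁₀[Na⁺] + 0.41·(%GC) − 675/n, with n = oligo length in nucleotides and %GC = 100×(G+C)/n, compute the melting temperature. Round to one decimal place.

86.0°C

Length n = 45. Counting bases: A=11, T=7, C=11, G=16
G+C = 27, so %GC = 27/45 × 100 = 60%
Salt term: 16.6 × (-0.31) = -5.146
GC term: 0.41 × 60 = 24.6; length term: −675/45 = −15
Tm = 81.5 + (-5.146) + 24.6 − 15 = 85.954 → 86.0°C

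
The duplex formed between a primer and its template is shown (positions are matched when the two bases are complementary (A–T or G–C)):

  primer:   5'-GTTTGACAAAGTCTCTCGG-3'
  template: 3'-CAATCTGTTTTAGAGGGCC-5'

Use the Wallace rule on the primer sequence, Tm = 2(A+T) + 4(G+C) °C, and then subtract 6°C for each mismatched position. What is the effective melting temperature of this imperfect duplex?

38°C

Primer base counts: A=4, T=6, G=5, C=4 → A+T=10, G+C=9
Perfect-match Tm = 2(10) + 4(9) = 20 + 36 = 56°C
Mismatches (positions where the bases are not complementary): 3 (at positions 4, 11, 16)
Effective Tm = 56 − 3×6 = 56 − 18 = 38°C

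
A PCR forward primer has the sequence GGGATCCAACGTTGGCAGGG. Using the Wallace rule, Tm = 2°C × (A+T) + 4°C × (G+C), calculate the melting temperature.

66°C

Base counts: C=4, A=4, T=3, G=9
AT pairs contribute 7, GC pairs contribute 13.
Tm = 4·13 + 2·7 = 52 + 14 = 66°C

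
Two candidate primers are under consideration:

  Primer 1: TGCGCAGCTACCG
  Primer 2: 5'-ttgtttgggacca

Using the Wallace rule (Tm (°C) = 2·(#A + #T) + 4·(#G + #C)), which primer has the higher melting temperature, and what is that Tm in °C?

Primer 1: A+T=4, G+C=9 → Tm = 2(4)+4(9) = 44°C
Primer 2: A+T=7, G+C=6 → Tm = 2(7)+4(6) = 38°C
44°C vs 38°C → primer 1 is higher.

Primer 1, 44°C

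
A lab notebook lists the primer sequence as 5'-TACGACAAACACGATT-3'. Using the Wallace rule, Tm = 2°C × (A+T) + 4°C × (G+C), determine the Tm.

Scanning the sequence gives T=3, A=7, C=4, G=2.
A+T = 10, G+C = 6
Tm = 2×10 + 4×6 = 44°C

44°C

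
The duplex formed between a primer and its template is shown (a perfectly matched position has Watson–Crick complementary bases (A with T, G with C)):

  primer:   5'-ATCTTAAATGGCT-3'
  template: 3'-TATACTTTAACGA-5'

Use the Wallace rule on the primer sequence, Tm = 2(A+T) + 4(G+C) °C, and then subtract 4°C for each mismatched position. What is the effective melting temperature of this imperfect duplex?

22°C

Primer base counts: A=4, T=5, G=2, C=2 → A+T=9, G+C=4
Perfect-match Tm = 2(9) + 4(4) = 18 + 16 = 34°C
Mismatches (positions where the bases are not complementary): 3 (at positions 3, 5, 10)
Effective Tm = 34 − 3×4 = 34 − 12 = 22°C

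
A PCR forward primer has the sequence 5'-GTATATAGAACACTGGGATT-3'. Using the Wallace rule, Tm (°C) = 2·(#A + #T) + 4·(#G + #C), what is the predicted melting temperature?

54°C

G=5, T=6, A=7, C=2
AT pairs contribute 13, GC pairs contribute 7.
Tm = 4·7 + 2·13 = 28 + 26 = 54°C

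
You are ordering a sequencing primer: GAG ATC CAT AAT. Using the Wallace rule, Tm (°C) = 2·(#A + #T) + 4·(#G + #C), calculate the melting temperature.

Base counts: G=2, T=3, C=2, A=5
A+T = 8, G+C = 4
Tm = 2(8) + 4(4) = 16 + 16 = 32°C

32°C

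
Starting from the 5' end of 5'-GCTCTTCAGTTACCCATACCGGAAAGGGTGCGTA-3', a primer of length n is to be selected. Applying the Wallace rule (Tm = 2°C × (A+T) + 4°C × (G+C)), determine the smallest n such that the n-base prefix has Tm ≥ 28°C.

n = 9

First 8 bases: GCTCTTCA → Tm = 24°C (< 28°C)
First 9 bases: GCTCTTCAG → Tm = 28°C (≥ 28°C)
Each additional base adds 2°C (A/T) or 4°C (G/C), so Tm is non-decreasing in n; n = 9 is the first length to reach 28°C.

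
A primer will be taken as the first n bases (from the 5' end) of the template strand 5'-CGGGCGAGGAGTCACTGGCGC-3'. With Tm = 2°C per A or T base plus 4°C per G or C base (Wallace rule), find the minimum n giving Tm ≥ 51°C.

n = 15

First 14 bases: CGGGCGAGGAGTCA → Tm = 48°C (< 51°C)
First 15 bases: CGGGCGAGGAGTCAC → Tm = 52°C (≥ 51°C)
Each additional base adds 2°C (A/T) or 4°C (G/C), so Tm is non-decreasing in n; n = 15 is the first length to reach 51°C.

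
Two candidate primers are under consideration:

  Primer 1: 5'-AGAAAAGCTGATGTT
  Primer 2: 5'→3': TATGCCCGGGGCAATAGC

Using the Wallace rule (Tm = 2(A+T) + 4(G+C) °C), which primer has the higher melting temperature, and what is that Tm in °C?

Primer 1: A+T=10, G+C=5 → Tm = 2(10)+4(5) = 40°C
Primer 2: A+T=7, G+C=11 → Tm = 2(7)+4(11) = 58°C
40°C vs 58°C → primer 2 is higher.

Primer 2, 58°C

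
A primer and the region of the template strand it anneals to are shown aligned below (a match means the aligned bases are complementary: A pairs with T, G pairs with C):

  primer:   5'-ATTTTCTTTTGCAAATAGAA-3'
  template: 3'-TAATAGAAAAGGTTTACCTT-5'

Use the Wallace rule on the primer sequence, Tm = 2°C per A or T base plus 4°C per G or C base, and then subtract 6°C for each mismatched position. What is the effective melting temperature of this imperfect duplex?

Primer base counts: A=7, T=9, G=2, C=2 → A+T=16, G+C=4
Perfect-match Tm = 2(16) + 4(4) = 32 + 16 = 48°C
Mismatches (positions where the bases are not complementary): 3 (at positions 4, 11, 17)
Effective Tm = 48 − 3×6 = 48 − 18 = 30°C

30°C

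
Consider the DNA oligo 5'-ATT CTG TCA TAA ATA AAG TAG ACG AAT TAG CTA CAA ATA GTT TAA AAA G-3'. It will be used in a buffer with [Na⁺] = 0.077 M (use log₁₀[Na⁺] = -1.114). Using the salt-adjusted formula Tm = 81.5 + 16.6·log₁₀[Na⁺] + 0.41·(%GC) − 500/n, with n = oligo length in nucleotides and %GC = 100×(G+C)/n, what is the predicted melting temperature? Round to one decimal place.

Length n = 49. Base counts: G=7, A=23, C=5, T=14
G+C = 12, so %GC = 12/49 × 100 = 24.49%
Salt term: 16.6 × (-1.114) = -18.492
GC term: 0.41 × 24.49 = 10.041; length term: −500/49 = −10.204
Tm = 81.5 + (-18.492) + 10.041 − 10.204 = 62.845 → 62.8°C

62.8°C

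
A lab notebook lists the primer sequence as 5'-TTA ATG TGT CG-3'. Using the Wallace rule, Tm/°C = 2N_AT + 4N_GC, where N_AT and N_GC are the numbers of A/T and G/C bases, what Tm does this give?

30°C

Base counts: G=3, T=5, A=2, C=1
A+T = 7, G+C = 4
Tm = 4·4 + 2·7 = 16 + 14 = 30°C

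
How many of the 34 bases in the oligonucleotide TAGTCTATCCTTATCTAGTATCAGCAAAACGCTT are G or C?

12

Counting bases: G=4, T=12, C=8, A=10
Total G or C: 4 + 8 = 12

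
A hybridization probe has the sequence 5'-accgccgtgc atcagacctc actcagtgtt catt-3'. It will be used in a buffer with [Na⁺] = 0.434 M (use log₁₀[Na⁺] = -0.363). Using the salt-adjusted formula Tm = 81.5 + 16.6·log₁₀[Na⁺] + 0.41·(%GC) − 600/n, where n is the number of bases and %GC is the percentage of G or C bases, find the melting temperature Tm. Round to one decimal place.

79.5°C

Length n = 34. Scanning the sequence gives A=7, T=9, G=6, C=12.
G+C = 18, so %GC = 18/34 × 100 = 52.941%
Salt term: 16.6 × (-0.363) = -6.026
GC term: 0.41 × 52.941 = 21.706; length term: −600/34 = −17.647
Tm = 81.5 + (-6.026) + 21.706 − 17.647 = 79.533 → 79.5°C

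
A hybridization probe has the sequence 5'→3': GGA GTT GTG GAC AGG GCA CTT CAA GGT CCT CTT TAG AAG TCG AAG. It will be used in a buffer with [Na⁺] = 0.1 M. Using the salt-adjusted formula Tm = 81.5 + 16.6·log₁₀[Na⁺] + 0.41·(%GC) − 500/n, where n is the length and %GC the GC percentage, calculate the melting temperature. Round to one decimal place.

74.7°C

Length n = 45. Base counts: C=8, T=11, G=15, A=11
G+C = 23, so %GC = 23/45 × 100 = 51.111%
Salt term: 16.6 × (-1) = -16.6
GC term: 0.41 × 51.111 = 20.956; length term: −500/45 = −11.111
Tm = 81.5 + (-16.6) + 20.956 − 11.111 = 74.745 → 74.7°C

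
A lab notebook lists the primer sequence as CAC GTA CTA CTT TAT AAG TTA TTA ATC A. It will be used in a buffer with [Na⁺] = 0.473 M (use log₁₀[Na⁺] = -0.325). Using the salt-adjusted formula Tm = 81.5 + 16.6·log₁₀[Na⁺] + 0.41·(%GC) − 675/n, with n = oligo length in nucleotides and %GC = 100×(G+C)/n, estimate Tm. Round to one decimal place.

62.2°C

Length n = 28. Scanning the sequence gives T=11, G=2, A=10, C=5.
G+C = 7, so %GC = 7/28 × 100 = 25%
Salt term: 16.6 × (-0.325) = -5.395
GC term: 0.41 × 25 = 10.25; length term: −675/28 = −24.107
Tm = 81.5 + (-5.395) + 10.25 − 24.107 = 62.248 → 62.2°C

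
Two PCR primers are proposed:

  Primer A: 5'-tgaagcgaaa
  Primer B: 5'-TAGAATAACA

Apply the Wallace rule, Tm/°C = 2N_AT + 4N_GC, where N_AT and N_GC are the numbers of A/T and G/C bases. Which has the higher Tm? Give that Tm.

Primer A: A+T=6, G+C=4 → Tm = 2(6)+4(4) = 28°C
Primer B: A+T=8, G+C=2 → Tm = 2(8)+4(2) = 24°C
28°C vs 24°C → primer A is higher.

Primer A, 28°C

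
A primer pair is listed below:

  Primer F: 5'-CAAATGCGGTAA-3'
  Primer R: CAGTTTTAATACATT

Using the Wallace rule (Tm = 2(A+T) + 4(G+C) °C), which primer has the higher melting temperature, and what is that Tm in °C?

Primer F: A+T=7, G+C=5 → Tm = 2(7)+4(5) = 34°C
Primer R: A+T=12, G+C=3 → Tm = 2(12)+4(3) = 36°C
34°C vs 36°C → primer R is higher.

Primer R, 36°C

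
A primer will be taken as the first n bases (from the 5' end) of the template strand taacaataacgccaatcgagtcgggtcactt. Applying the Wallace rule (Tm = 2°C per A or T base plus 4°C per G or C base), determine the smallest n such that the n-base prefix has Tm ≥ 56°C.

n = 20

First 19 bases: TAACAATAACGCCAATCGA → Tm = 52°C (< 56°C)
First 20 bases: TAACAATAACGCCAATCGAG → Tm = 56°C (≥ 56°C)
Since every base adds ≥2°C, Tm only increases with n, so the threshold is first crossed at n = 20.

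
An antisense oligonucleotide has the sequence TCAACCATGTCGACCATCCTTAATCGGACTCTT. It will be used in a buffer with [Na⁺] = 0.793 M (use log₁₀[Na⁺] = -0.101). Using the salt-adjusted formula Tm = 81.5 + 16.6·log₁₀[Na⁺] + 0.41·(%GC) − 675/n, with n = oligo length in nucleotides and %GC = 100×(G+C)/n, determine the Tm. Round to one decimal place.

Length n = 33. Counting bases: G=4, A=8, T=10, C=11
G+C = 15, so %GC = 15/33 × 100 = 45.455%
Salt term: 16.6 × (-0.101) = -1.677
GC term: 0.41 × 45.455 = 18.637; length term: −675/33 = −20.455
Tm = 81.5 + (-1.677) + 18.637 − 20.455 = 78.005 → 78.0°C

78.0°C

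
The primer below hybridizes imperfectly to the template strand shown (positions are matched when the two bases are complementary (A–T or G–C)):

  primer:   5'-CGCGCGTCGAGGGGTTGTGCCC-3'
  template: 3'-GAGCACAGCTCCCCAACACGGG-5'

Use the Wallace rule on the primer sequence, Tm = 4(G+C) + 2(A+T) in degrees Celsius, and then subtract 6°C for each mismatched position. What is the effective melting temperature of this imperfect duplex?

66°C

Primer base counts: A=1, T=4, G=10, C=7 → A+T=5, G+C=17
Perfect-match Tm = 2(5) + 4(17) = 10 + 68 = 78°C
Mismatches (positions where the bases are not complementary): 2 (at positions 2, 5)
Effective Tm = 78 − 2×6 = 78 − 12 = 66°C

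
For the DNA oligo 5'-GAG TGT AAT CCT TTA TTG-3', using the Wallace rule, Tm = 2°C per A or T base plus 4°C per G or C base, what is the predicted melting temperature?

48°C

Counting bases: G=4, C=2, T=8, A=4
AT pairs contribute 12, GC pairs contribute 6.
Tm = 4·6 + 2·12 = 24 + 24 = 48°C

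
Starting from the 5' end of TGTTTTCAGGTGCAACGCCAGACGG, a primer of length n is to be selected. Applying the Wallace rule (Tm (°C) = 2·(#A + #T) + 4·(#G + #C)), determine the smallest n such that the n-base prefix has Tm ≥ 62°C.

n = 21

First 20 bases: TGTTTTCAGGTGCAACGCCA → Tm = 60°C (< 62°C)
First 21 bases: TGTTTTCAGGTGCAACGCCAG → Tm = 64°C (≥ 62°C)
Each additional base adds 2°C (A/T) or 4°C (G/C), so Tm is non-decreasing in n; n = 21 is the first length to reach 62°C.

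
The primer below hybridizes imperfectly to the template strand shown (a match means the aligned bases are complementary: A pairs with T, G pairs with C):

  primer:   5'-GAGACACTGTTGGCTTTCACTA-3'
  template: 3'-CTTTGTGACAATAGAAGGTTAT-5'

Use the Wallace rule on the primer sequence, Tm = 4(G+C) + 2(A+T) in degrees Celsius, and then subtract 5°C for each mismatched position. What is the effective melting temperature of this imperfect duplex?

39°C

Primer base counts: A=5, T=7, G=5, C=5 → A+T=12, G+C=10
Perfect-match Tm = 2(12) + 4(10) = 24 + 40 = 64°C
Mismatches (positions where the bases are not complementary): 5 (at positions 3, 12, 13, 17, 20)
Effective Tm = 64 − 5×5 = 64 − 25 = 39°C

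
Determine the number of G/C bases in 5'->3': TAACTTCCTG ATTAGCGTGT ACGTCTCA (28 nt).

Base counts: A=6, C=7, G=5, T=10
Total G or C: 5 + 7 = 12

12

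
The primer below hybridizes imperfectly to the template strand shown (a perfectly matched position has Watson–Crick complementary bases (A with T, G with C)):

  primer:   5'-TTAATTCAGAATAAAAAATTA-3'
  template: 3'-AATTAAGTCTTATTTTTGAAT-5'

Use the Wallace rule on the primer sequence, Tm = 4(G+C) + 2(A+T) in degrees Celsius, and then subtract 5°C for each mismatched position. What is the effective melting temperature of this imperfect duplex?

41°C

Primer base counts: A=12, T=7, G=1, C=1 → A+T=19, G+C=2
Perfect-match Tm = 2(19) + 4(2) = 38 + 8 = 46°C
Mismatches (positions where the bases are not complementary): 1 (at position 18)
Effective Tm = 46 − 1×5 = 46 − 5 = 41°C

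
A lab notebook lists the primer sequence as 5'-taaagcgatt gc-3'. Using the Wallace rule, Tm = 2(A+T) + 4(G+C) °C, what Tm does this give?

C=2, T=3, G=3, A=4
AT pairs contribute 7, GC pairs contribute 5.
Tm = 4·5 + 2·7 = 20 + 14 = 34°C

34°C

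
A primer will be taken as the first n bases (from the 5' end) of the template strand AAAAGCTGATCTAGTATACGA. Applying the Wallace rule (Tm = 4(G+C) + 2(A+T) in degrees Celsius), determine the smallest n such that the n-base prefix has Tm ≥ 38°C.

First 13 bases: AAAAGCTGATCTA → Tm = 34°C (< 38°C)
First 14 bases: AAAAGCTGATCTAG → Tm = 38°C (≥ 38°C)
Since every base adds ≥2°C, Tm only increases with n, so the threshold is first crossed at n = 14.

n = 14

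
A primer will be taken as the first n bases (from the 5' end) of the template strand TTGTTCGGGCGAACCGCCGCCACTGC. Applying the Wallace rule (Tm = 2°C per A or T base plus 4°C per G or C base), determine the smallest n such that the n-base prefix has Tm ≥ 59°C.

n = 18

First 17 bases: TTGTTCGGGCGAACCGC → Tm = 56°C (< 59°C)
First 18 bases: TTGTTCGGGCGAACCGCC → Tm = 60°C (≥ 59°C)
Each additional base adds 2°C (A/T) or 4°C (G/C), so Tm is non-decreasing in n; n = 18 is the first length to reach 59°C.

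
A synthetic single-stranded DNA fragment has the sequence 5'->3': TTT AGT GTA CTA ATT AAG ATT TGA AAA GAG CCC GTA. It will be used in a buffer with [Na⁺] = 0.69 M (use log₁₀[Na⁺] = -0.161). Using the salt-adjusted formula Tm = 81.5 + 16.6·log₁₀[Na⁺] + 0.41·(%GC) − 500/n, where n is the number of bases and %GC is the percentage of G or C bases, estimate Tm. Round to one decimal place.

77.5°C

Length n = 36. Counting bases: A=13, C=4, T=12, G=7
G+C = 11, so %GC = 11/36 × 100 = 30.556%
Salt term: 16.6 × (-0.161) = -2.673
GC term: 0.41 × 30.556 = 12.528; length term: −500/36 = −13.889
Tm = 81.5 + (-2.673) + 12.528 − 13.889 = 77.466 → 77.5°C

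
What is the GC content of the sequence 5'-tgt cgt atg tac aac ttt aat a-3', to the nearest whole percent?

Scanning the sequence gives T=9, G=3, C=3, A=7.
G+C = 3 + 3 = 6 out of 22 bases
%GC = 6/22 × 100 = 27.27% ≈ 27%

27%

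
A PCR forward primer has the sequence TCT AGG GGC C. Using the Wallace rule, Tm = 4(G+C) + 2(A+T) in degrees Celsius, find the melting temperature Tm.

Base counts: G=4, A=1, T=2, C=3
So N_AT = 3 and N_GC = 7.
Tm = 2(3) + 4(7) = 6 + 28 = 34°C

34°C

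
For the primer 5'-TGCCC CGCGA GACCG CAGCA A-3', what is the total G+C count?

15

Scanning the sequence gives G=6, C=9, A=5, T=1.
Total G or C: 6 + 9 = 15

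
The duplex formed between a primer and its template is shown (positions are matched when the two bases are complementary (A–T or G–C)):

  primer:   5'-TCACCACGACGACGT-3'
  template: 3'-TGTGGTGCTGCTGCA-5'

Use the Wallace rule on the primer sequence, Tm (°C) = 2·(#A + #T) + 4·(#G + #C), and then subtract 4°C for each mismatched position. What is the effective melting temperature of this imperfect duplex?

Primer base counts: A=4, T=2, G=3, C=6 → A+T=6, G+C=9
Perfect-match Tm = 2(6) + 4(9) = 12 + 36 = 48°C
Mismatches (positions where the bases are not complementary): 1 (at position 1)
Effective Tm = 48 − 1×4 = 48 − 4 = 44°C

44°C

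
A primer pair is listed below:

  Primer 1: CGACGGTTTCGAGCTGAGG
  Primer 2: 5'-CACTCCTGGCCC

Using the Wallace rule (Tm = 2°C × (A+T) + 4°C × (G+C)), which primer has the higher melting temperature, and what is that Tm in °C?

Primer 1, 62°C

Primer 1: A+T=7, G+C=12 → Tm = 2(7)+4(12) = 62°C
Primer 2: A+T=3, G+C=9 → Tm = 2(3)+4(9) = 42°C
62°C vs 42°C → primer 1 is higher.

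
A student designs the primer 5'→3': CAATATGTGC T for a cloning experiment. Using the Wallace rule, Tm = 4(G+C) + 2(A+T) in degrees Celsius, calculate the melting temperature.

30°C

Base counts: A=3, G=2, C=2, T=4
A+T = 7, G+C = 4
Tm = 2×7 + 4×4 = 30°C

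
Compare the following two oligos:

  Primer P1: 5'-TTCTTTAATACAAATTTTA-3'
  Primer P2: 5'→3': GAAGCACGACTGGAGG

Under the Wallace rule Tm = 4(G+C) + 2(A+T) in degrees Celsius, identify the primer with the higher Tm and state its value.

Primer P2, 52°C

Primer P1: A+T=17, G+C=2 → Tm = 2(17)+4(2) = 42°C
Primer P2: A+T=6, G+C=10 → Tm = 2(6)+4(10) = 52°C
42°C vs 52°C → primer P2 is higher.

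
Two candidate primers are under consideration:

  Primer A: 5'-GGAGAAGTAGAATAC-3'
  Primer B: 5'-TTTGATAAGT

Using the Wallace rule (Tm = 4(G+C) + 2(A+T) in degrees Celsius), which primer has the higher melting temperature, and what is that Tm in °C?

Primer A, 42°C

Primer A: A+T=9, G+C=6 → Tm = 2(9)+4(6) = 42°C
Primer B: A+T=8, G+C=2 → Tm = 2(8)+4(2) = 24°C
42°C vs 24°C → primer A is higher.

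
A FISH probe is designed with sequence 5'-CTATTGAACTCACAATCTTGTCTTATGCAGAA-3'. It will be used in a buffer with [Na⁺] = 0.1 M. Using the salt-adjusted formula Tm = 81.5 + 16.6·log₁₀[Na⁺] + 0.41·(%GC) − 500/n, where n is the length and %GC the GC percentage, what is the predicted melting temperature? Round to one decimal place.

63.4°C

Length n = 32. A=10, G=4, C=7, T=11
G+C = 11, so %GC = 11/32 × 100 = 34.375%
Salt term: 16.6 × (-1) = -16.6
GC term: 0.41 × 34.375 = 14.094; length term: −500/32 = −15.625
Tm = 81.5 + (-16.6) + 14.094 − 15.625 = 63.369 → 63.4°C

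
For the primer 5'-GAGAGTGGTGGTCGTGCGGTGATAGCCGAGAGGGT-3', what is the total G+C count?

Base counts: T=7, A=6, C=4, G=18
Total G or C: 18 + 4 = 22

22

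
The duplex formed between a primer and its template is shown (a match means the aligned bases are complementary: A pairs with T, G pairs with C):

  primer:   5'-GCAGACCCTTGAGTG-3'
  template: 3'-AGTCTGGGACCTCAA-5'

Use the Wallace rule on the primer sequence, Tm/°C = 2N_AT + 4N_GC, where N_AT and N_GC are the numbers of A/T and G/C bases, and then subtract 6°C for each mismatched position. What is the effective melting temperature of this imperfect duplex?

Primer base counts: A=3, T=3, G=5, C=4 → A+T=6, G+C=9
Perfect-match Tm = 2(6) + 4(9) = 12 + 36 = 48°C
Mismatches (positions where the bases are not complementary): 3 (at positions 1, 10, 15)
Effective Tm = 48 − 3×6 = 48 − 18 = 30°C

30°C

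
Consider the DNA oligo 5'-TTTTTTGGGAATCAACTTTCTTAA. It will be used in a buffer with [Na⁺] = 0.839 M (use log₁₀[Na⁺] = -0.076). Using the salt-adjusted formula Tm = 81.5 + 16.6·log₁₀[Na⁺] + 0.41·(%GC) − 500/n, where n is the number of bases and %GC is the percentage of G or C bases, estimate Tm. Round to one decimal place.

Length n = 24. Base counts: G=3, T=12, C=3, A=6
G+C = 6, so %GC = 6/24 × 100 = 25%
Salt term: 16.6 × (-0.076) = -1.262
GC term: 0.41 × 25 = 10.25; length term: −500/24 = −20.833
Tm = 81.5 + (-1.262) + 10.25 − 20.833 = 69.655 → 69.7°C

69.7°C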